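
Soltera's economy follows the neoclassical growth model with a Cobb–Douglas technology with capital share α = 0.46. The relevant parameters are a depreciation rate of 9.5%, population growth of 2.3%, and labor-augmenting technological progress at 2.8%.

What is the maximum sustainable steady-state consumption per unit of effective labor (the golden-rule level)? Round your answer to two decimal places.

At the golden rule, f'(k) = n + g + δ, so α·k^(α−1) = n + g + δ and k_gold = (α/(n + g + δ))^(1/(1−α)).
k_gold = (0.46/0.146)^(1/0.54) = 3.1507^1.8519 ≈ 8.3753
c_gold = f(k_gold) − (n + g + δ)·k_gold = 2.6582 − 0.146×8.3753 ≈ 1.4354

c_gold ≈ 1.44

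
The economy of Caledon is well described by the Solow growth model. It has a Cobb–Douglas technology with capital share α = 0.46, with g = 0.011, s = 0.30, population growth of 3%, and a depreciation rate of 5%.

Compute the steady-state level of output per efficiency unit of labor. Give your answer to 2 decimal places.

In steady state, investment equals break-even investment: s·k^α = (n + g + δ)·k.
Rearranging, k^(1−α) = s / (n + g + δ).
k^0.54 = 0.30 / (0.030 + 0.011 + 0.050) = 0.30 / 0.091 = 3.2967
k* = 3.2967^(1/0.54) ≈ 9.1077
y* = (k*)^α = 9.1077^0.46 ≈ 2.7627

y* = 2.76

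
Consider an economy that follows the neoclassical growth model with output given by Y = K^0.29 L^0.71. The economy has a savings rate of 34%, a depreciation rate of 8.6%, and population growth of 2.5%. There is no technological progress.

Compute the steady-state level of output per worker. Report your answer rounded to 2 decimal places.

At the steady state, Δk = 0, so s·k^α = (n + δ)·k.
Dividing both sides by k: k^(1−α) = s / (n + δ).
k^0.71 = 0.34 / (0.025 + 0.086) = 0.34 / 0.111 = 3.0631
k* = 3.0631^(1/0.71) ≈ 4.8388
y* = (k*)^α = 4.8388^0.29 ≈ 1.5797

y* = 1.58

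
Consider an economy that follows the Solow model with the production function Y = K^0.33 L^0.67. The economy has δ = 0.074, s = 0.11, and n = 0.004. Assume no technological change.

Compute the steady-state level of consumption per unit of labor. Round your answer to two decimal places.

Steady state requires s·f(k) = (n + δ)·k, i.e. s·k^α = (n + δ)·k.
Dividing both sides by k: k^(1−α) = s / (n + δ).
k^0.67 = 0.11 / (0.004 + 0.074) = 0.11 / 0.078 = 1.4103
k* = 1.4103^(1/0.67) ≈ 1.6705
y* = (k*)^α = 1.6705^0.33 ≈ 1.1845
c* = (1 − s)·y* = (1 − 0.11) × 1.1845 ≈ 1.0542

c* = 1.05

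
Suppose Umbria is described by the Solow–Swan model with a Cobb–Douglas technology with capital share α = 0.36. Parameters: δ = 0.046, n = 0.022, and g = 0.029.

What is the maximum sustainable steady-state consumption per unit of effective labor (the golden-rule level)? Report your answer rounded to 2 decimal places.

c_gold ≈ 1.34

At the golden rule, f'(k) = n + g + δ, so α·k^(α−1) = n + g + δ and k_gold = (α/(n + g + δ))^(1/(1−α)).
k_gold = (0.36/0.097)^(1/0.64) = 3.7113^1.5625 ≈ 7.7604
c_gold = f(k_gold) − (n + g + δ)·k_gold = 2.0910 − 0.097×7.7604 ≈ 1.3382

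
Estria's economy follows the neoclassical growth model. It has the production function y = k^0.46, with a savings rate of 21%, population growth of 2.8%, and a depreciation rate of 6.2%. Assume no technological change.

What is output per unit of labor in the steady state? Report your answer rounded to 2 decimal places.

At the steady state, Δk = 0, so s·k^α = (n + δ)·k.
Dividing both sides by k: k^(1−α) = s / (n + δ).
k^0.54 = 0.21 / (0.028 + 0.062) = 0.21 / 0.090 = 2.3333
k* = 2.3333^(1/0.54) ≈ 4.8021
y* = (k*)^α = 4.8021^0.46 ≈ 2.0581

y* = 2.06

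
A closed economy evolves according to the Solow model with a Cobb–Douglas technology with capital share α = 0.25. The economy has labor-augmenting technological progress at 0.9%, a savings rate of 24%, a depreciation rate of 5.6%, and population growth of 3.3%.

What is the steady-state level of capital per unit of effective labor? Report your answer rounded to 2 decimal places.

k* ≈ 3.30

Steady state requires s·f(k) = (n + g + δ)·k, i.e. s·k^α = (n + g + δ)·k.
Dividing both sides by k: k^(1−α) = s / (n + g + δ).
k^0.75 = 0.24 / (0.033 + 0.009 + 0.056) = 0.24 / 0.098 = 2.4490
k* = 2.4490^(1/0.75) ≈ 3.3010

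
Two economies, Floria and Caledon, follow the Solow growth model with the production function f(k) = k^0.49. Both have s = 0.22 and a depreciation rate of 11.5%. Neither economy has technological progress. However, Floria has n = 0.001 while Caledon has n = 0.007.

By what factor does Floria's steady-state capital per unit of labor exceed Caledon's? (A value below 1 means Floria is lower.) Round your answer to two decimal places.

ratio ≈ 1.10

Steady-state k* = [s/(n + δ)]^(1/(1−α)), so the ratio is [ (s_F/(n + δ)_F) / (s_C/(n + δ)_C) ]^1.9608.
s_F/(n + δ)_F = 0.22/0.116 = 1.8966; s_C/(n + δ)_C = 0.22/0.122 = 1.8033.
Ratio = (1.8966/1.8033)^1.9608 = 1.0517^1.9608 ≈ 1.1039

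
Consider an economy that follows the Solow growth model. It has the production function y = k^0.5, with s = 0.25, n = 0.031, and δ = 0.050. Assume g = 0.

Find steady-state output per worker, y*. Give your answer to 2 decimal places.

y* = 3.09

At the steady state, Δk = 0, so s·k^α = (n + δ)·k.
Dividing both sides by k: k^(1−α) = s / (n + δ).
k^0.5 = 0.25 / (0.031 + 0.050) = 0.25 / 0.081 = 3.0864
k* = 3.0864^(1/0.5) ≈ 9.5259
y* = (k*)^α = 9.5259^0.5 ≈ 3.0864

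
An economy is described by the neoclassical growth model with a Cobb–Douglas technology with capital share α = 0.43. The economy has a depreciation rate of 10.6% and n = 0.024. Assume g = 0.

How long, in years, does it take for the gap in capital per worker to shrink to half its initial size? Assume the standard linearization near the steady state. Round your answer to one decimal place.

Near the steady state the convergence rate is λ = (1 − α)(n + δ).
λ = (1 − 0.43) × 0.130 = 0.57 × 0.130 = 0.0741
Half-life = ln 2 / λ = 0.6931 / 0.0741 ≈ 9.35 years

about 9.4 years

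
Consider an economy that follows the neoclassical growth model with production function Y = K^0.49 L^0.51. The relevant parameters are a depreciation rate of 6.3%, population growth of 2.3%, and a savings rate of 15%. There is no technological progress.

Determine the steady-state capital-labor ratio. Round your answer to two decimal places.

k* ≈ 2.98

Steady state requires s·f(k) = (n + δ)·k, i.e. s·k^α = (n + δ)·k.
Dividing both sides by k: k^(1−α) = s / (n + δ).
k^0.51 = 0.15 / (0.023 + 0.063) = 0.15 / 0.086 = 1.7442
k* = 1.7442^(1/0.51) ≈ 2.9766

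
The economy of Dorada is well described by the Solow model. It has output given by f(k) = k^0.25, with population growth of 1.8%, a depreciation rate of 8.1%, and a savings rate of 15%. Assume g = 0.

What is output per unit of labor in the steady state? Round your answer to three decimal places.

y* = 1.149

At the steady state, Δk = 0, so s·k^α = (n + δ)·k.
Dividing both sides by k: k^(1−α) = s / (n + δ).
k^0.75 = 0.15 / (0.018 + 0.081) = 0.15 / 0.099 = 1.5152
k* = 1.5152^(1/0.75) ≈ 1.7403
y* = (k*)^α = 1.7403^0.25 ≈ 1.1486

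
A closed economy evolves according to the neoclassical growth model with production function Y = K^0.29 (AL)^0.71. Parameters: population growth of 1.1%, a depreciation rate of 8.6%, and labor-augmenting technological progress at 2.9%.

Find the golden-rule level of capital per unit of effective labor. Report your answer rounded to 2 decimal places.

k_gold ≈ 3.24

The golden rule sets f'(k) = n + g + δ, i.e. α·k^(α−1) = n + g + δ.
So k^(1−α) = α / (n + g + δ) = 0.29 / 0.126 = 2.3016.
k_gold = 2.3016^(1/0.71) ≈ 3.2352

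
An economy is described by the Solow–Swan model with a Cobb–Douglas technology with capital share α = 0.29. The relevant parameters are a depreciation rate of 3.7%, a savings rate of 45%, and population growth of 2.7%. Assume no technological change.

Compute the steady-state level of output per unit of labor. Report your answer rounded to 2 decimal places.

y* = 2.22

In steady state, investment equals break-even investment: s·k^α = (n + δ)·k.
Rearranging, k^(1−α) = s / (n + δ).
k^0.71 = 0.45 / (0.027 + 0.037) = 0.45 / 0.064 = 7.0313
k* = 7.0313^(1/0.71) ≈ 15.5958
y* = (k*)^α = 15.5958^0.29 ≈ 2.2181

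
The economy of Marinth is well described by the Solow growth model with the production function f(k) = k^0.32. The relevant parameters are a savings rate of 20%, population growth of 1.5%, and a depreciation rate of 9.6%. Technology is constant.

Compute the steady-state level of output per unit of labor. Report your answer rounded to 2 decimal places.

Steady state requires s·f(k) = (n + δ)·k, i.e. s·k^α = (n + δ)·k.
Rearranging, k^(1−α) = s / (n + δ).
k^0.68 = 0.20 / (0.015 + 0.096) = 0.20 / 0.111 = 1.8018
k* = 1.8018^(1/0.68) ≈ 2.3771
y* = (k*)^α = 2.3771^0.32 ≈ 1.3193

y* = 1.32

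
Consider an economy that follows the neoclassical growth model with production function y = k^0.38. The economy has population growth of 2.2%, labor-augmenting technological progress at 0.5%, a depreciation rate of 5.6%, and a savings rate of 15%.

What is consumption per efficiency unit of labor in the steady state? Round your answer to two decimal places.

At the steady state, Δk = 0, so s·k^α = (n + g + δ)·k.
Dividing both sides by k: k^(1−α) = s / (n + g + δ).
k^0.62 = 0.15 / (0.022 + 0.005 + 0.056) = 0.15 / 0.083 = 1.8072
k* = 1.8072^(1/0.62) ≈ 2.5973
y* = (k*)^α = 2.5973^0.38 ≈ 1.4372
c* = (1 − s)·y* = (1 − 0.15) × 1.4372 ≈ 1.2216

c* = 1.22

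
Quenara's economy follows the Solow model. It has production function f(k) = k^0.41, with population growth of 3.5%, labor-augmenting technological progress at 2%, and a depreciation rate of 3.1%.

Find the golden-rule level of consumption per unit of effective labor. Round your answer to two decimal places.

At the golden rule, f'(k) = n + g + δ, so α·k^(α−1) = n + g + δ and k_gold = (α/(n + g + δ))^(1/(1−α)).
k_gold = (0.41/0.086)^(1/0.59) = 4.7674^1.6949 ≈ 14.1130
c_gold = f(k_gold) − (n + g + δ)·k_gold = 2.9604 − 0.086×14.1130 ≈ 1.7467

c_gold ≈ 1.75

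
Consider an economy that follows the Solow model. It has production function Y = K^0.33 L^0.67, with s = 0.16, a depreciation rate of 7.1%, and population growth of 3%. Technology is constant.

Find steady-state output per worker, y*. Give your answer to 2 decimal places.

y* ≈ 1.25

In steady state, investment equals break-even investment: s·k^α = (n + δ)·k.
Dividing both sides by k: k^(1−α) = s / (n + δ).
k^0.67 = 0.16 / (0.030 + 0.071) = 0.16 / 0.101 = 1.5842
k* = 1.5842^(1/0.67) ≈ 1.9871
y* = (k*)^α = 1.9871^0.33 ≈ 1.2543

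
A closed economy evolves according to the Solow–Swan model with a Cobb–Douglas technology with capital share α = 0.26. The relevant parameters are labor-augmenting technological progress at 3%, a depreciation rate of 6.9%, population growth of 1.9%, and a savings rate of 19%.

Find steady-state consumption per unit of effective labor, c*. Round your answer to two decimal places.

c* = 0.96

Steady state requires s·f(k) = (n + g + δ)·k, i.e. s·k^α = (n + g + δ)·k.
Rearranging, k^(1−α) = s / (n + g + δ).
k^0.74 = 0.19 / (0.019 + 0.030 + 0.069) = 0.19 / 0.118 = 1.6102
k* = 1.6102^(1/0.74) ≈ 1.9036
y* = (k*)^α = 1.9036^0.26 ≈ 1.1822
c* = (1 − s)·y* = (1 − 0.19) × 1.1822 ≈ 0.9576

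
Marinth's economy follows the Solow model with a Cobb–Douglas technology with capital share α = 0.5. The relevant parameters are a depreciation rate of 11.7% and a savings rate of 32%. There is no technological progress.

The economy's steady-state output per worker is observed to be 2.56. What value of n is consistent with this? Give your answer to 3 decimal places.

In steady state, investment equals break-even investment: s·k^α = (n + δ)·k.
Since y* = [s/(n + δ)]^(α/(1−α)), we have s/(n + δ) = (y*)^((1−α)/α) = 2.56^1 = 2.5600.
Therefore n + δ = s / 2.5600 = 0.32 / 2.5600 = 0.1250, so n = 0.1250 − 0.117 = 0.0080.

n ≈ 0.008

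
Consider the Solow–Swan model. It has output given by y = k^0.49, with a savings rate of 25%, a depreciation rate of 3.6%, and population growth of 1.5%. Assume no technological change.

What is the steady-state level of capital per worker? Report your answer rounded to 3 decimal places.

Steady state requires s·f(k) = (n + δ)·k, i.e. s·k^α = (n + δ)·k.
Rearranging, k^(1−α) = s / (n + δ).
k^0.51 = 0.25 / (0.015 + 0.036) = 0.25 / 0.051 = 4.9020
k* = 4.9020^(1/0.51) ≈ 22.5774

k* ≈ 22.577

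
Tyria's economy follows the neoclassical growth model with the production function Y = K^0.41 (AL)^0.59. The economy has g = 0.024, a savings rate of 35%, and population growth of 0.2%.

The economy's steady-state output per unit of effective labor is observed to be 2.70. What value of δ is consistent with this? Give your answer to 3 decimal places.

δ ≈ 0.058

Steady state requires s·f(k) = (n + g + δ)·k, i.e. s·k^α = (n + g + δ)·k.
Since y* = [s/(n + g + δ)]^(α/(1−α)), we have s/(n + g + δ) = (y*)^((1−α)/α) = 2.70^1.439 = 4.1757.
Therefore n + g + δ = s / 4.1757 = 0.35 / 4.1757 = 0.0838, so δ = 0.0838 − 0.026 = 0.0578.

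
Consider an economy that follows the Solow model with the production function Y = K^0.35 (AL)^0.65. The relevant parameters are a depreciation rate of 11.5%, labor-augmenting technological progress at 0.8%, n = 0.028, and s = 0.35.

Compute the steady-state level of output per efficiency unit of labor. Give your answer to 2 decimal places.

y* ≈ 1.57

At the steady state, Δk = 0, so s·k^α = (n + g + δ)·k.
Dividing both sides by k: k^(1−α) = s / (n + g + δ).
k^0.65 = 0.35 / (0.028 + 0.008 + 0.115) = 0.35 / 0.151 = 2.3179
k* = 2.3179^(1/0.65) ≈ 3.6449
y* = (k*)^α = 3.6449^0.35 ≈ 1.5725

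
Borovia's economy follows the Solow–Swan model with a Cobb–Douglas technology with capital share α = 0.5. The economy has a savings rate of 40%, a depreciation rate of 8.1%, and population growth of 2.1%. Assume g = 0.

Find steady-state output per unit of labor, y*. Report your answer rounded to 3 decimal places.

y* ≈ 3.922

In steady state, investment equals break-even investment: s·k^α = (n + δ)·k.
Dividing both sides by k: k^(1−α) = s / (n + δ).
k^0.5 = 0.40 / (0.021 + 0.081) = 0.40 / 0.102 = 3.9216
k* = 3.9216^(1/0.5) ≈ 15.3789
y* = (k*)^α = 15.3789^0.5 ≈ 3.9216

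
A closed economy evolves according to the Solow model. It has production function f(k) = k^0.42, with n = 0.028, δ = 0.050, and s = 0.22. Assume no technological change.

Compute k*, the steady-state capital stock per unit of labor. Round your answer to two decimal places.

k* ≈ 5.98

In steady state, investment equals break-even investment: s·k^α = (n + δ)·k.
Rearranging, k^(1−α) = s / (n + δ).
k^0.58 = 0.22 / (0.028 + 0.050) = 0.22 / 0.078 = 2.8205
k* = 2.8205^(1/0.58) ≈ 5.9762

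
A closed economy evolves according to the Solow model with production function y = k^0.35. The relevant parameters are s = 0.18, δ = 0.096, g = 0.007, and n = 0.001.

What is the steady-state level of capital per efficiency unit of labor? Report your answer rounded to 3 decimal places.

k* = 2.326

In steady state, investment equals break-even investment: s·k^α = (n + g + δ)·k.
Rearranging, k^(1−α) = s / (n + g + δ).
k^0.65 = 0.18 / (0.001 + 0.007 + 0.096) = 0.18 / 0.104 = 1.7308
k* = 1.7308^(1/0.65) ≈ 2.3256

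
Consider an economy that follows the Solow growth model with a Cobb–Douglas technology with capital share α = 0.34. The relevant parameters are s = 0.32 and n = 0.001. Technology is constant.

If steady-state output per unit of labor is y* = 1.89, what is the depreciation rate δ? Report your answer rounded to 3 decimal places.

δ ≈ 0.092

Steady state requires s·f(k) = (n + δ)·k, i.e. s·k^α = (n + δ)·k.
Since y* = [s/(n + δ)]^(α/(1−α)), we have s/(n + δ) = (y*)^((1−α)/α) = 1.89^1.9412 = 3.4409.
Therefore n + δ = s / 3.4409 = 0.32 / 3.4409 = 0.0930, so δ = 0.0930 − 0.001 = 0.0920.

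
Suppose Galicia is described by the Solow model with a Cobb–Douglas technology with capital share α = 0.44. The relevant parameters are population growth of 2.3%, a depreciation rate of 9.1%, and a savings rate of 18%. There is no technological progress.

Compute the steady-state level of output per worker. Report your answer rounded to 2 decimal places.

Steady state requires s·f(k) = (n + δ)·k, i.e. s·k^α = (n + δ)·k.
Rearranging, k^(1−α) = s / (n + δ).
k^0.56 = 0.18 / (0.023 + 0.091) = 0.18 / 0.114 = 1.5789
k* = 1.5789^(1/0.56) ≈ 2.2605
y* = (k*)^α = 2.2605^0.44 ≈ 1.4317

y* ≈ 1.43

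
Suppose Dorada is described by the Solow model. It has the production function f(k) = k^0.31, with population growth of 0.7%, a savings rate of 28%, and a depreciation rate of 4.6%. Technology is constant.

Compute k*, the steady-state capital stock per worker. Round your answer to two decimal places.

k* ≈ 11.16

In steady state, investment equals break-even investment: s·k^α = (n + δ)·k.
Rearranging, k^(1−α) = s / (n + δ).
k^0.69 = 0.28 / (0.007 + 0.046) = 0.28 / 0.053 = 5.2830
k* = 5.2830^(1/0.69) ≈ 11.1597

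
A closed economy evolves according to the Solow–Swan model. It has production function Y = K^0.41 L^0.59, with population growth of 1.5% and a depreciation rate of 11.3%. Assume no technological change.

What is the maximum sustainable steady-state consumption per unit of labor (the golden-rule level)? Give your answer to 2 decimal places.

At the golden rule, f'(k) = n + δ, so α·k^(α−1) = n + δ and k_gold = (α/(n + δ))^(1/(1−α)).
k_gold = (0.41/0.128)^(1/0.59) = 3.2031^1.6949 ≈ 7.1927
c_gold = f(k_gold) − (n + δ)·k_gold = 2.2456 − 0.128×7.1927 ≈ 1.3249

c_gold ≈ 1.32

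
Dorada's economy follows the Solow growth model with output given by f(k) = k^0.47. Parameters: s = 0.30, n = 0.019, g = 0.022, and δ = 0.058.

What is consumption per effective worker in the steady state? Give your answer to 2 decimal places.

Steady state requires s·f(k) = (n + g + δ)·k, i.e. s·k^α = (n + g + δ)·k.
Rearranging, k^(1−α) = s / (n + g + δ).
k^0.53 = 0.30 / (0.019 + 0.022 + 0.058) = 0.30 / 0.099 = 3.0303
k* = 3.0303^(1/0.53) ≈ 8.0996
y* = (k*)^α = 8.0996^0.47 ≈ 2.6729
c* = (1 − s)·y* = (1 − 0.30) × 2.6729 ≈ 1.8710

c* ≈ 1.87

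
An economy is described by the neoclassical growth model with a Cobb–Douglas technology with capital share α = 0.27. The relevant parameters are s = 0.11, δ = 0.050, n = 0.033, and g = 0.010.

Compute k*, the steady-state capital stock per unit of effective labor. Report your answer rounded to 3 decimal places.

k* = 1.259

At the steady state, Δk = 0, so s·k^α = (n + g + δ)·k.
Rearranging, k^(1−α) = s / (n + g + δ).
k^0.73 = 0.11 / (0.033 + 0.010 + 0.050) = 0.11 / 0.093 = 1.1828
k* = 1.1828^(1/0.73) ≈ 1.2586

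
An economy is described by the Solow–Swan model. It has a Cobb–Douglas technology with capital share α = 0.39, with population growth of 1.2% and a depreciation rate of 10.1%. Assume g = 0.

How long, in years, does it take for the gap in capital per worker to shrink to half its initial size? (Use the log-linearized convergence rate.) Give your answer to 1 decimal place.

Near the steady state the convergence rate is λ = (1 − α)(n + δ).
λ = (1 − 0.39) × 0.113 = 0.61 × 0.113 = 0.06893
Half-life = ln 2 / λ = 0.6931 / 0.06893 ≈ 10.06 years

t_½ ≈ 10.1 years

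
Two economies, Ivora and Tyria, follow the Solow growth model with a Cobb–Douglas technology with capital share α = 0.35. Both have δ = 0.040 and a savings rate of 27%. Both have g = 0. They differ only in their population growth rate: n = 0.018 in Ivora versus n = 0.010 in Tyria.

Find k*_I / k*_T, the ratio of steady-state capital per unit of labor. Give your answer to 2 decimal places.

Steady-state k* = [s/(n + δ)]^(1/(1−α)), so the ratio is [ (s_I/(n + δ)_I) / (s_T/(n + δ)_T) ]^1.5385.
s_I/(n + δ)_I = 0.27/0.058 = 4.6552; s_T/(n + δ)_T = 0.27/0.050 = 5.4000.
Ratio = (4.6552/5.4000)^1.5385 = 0.8621^1.5385 ≈ 0.7959

k*_I / k*_T ≈ 0.80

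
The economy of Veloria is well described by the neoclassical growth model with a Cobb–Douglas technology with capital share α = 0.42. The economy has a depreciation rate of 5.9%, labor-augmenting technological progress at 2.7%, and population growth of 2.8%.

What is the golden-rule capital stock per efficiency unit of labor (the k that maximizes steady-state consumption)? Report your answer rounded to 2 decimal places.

k_gold ≈ 9.47

The golden rule sets f'(k) = n + g + δ, i.e. α·k^(α−1) = n + g + δ.
So k^(1−α) = α / (n + g + δ) = 0.42 / 0.114 = 3.6842.
k_gold = 3.6842^(1/0.58) ≈ 9.4723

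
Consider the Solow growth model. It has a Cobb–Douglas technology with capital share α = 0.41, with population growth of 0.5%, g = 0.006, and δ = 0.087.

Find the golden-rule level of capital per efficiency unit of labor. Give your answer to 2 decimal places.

The golden rule sets f'(k) = n + g + δ, i.e. α·k^(α−1) = n + g + δ.
So k^(1−α) = α / (n + g + δ) = 0.41 / 0.098 = 4.1837.
k_gold = 4.1837^(1/0.59) ≈ 11.3108

k_gold ≈ 11.31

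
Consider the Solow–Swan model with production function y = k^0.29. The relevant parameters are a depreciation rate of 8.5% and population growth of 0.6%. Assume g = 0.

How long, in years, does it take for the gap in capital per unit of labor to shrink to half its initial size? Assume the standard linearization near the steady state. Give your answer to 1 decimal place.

t_½ ≈ 10.7 years

Near the steady state the convergence rate is λ = (1 − α)(n + δ).
λ = (1 − 0.29) × 0.091 = 0.71 × 0.091 = 0.06461
Half-life = ln 2 / λ = 0.6931 / 0.06461 ≈ 10.73 years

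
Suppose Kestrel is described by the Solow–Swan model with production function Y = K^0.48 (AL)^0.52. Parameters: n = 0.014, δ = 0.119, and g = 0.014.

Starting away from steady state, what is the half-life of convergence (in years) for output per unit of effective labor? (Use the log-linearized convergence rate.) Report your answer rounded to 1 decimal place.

Near the steady state the convergence rate is λ = (1 − α)(n + g + δ).
λ = (1 − 0.48) × 0.147 = 0.52 × 0.147 = 0.07644
Half-life = ln 2 / λ = 0.6931 / 0.07644 ≈ 9.07 years

half-life ≈ 9.1 years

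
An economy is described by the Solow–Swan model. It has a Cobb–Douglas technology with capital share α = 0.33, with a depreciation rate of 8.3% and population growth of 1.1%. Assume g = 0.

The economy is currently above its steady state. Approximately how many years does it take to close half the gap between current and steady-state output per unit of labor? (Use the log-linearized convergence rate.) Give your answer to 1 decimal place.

Near the steady state the convergence rate is λ = (1 − α)(n + δ).
λ = (1 − 0.33) × 0.094 = 0.67 × 0.094 = 0.06298
Half-life = ln 2 / λ = 0.6931 / 0.06298 ≈ 11.01 years

half-life ≈ 11.0 years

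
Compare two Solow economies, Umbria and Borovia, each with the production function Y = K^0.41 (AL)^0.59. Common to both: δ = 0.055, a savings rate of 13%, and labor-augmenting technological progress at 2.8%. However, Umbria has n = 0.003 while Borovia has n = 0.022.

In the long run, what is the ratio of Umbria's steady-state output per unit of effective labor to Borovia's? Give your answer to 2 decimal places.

y*_U / y*_B ≈ 1.15

Steady-state y* = [s/(n + g + δ)]^(α/(1−α)), so the ratio is [ (s_U/(n + g + δ)_U) / (s_B/(n + g + δ)_B) ]^0.6949.
s_U/(n + g + δ)_U = 0.13/0.086 = 1.5116; s_B/(n + g + δ)_B = 0.13/0.105 = 1.2381.
Ratio = (1.5116/1.2381)^0.6949 = 1.2209^0.6949 ≈ 1.1488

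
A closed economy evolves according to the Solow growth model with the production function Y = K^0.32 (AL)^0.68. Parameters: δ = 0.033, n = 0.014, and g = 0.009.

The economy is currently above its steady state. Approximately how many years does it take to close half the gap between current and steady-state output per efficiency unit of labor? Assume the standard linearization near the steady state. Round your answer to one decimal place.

Near the steady state the convergence rate is λ = (1 − α)(n + g + δ).
λ = (1 − 0.32) × 0.056 = 0.68 × 0.056 = 0.03808
Half-life = ln 2 / λ = 0.6931 / 0.03808 ≈ 18.20 years

half-life ≈ 18.2 years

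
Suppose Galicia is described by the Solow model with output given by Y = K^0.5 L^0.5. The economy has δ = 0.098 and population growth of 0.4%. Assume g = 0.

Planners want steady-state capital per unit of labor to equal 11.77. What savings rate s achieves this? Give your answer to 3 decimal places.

In steady state, investment equals break-even investment: s·k^α = (n + δ)·k.
So s / (n + δ) = (k*)^(1−α) = 11.77^0.5 = 3.4307.
Therefore s = 3.4307 × (n + δ) = 3.4307 × 0.102 = 0.3499.

s ≈ 0.350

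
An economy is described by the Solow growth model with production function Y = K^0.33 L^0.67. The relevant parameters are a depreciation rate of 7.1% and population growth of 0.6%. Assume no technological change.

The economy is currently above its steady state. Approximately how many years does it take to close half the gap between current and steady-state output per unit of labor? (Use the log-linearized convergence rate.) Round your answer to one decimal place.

about 13.4 years

Near the steady state the convergence rate is λ = (1 − α)(n + δ).
λ = (1 − 0.33) × 0.077 = 0.67 × 0.077 = 0.05159
Half-life = ln 2 / λ = 0.6931 / 0.05159 ≈ 13.43 years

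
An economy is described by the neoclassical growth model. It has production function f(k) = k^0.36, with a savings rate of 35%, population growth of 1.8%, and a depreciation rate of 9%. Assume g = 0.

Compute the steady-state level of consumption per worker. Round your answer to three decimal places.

In steady state, investment equals break-even investment: s·k^α = (n + δ)·k.
Rearranging, k^(1−α) = s / (n + δ).
k^0.64 = 0.35 / (0.018 + 0.090) = 0.35 / 0.108 = 3.2407
k* = 3.2407^(1/0.64) ≈ 6.2787
y* = (k*)^α = 6.2787^0.36 ≈ 1.9375
c* = (1 − s)·y* = (1 − 0.35) × 1.9375 ≈ 1.2594

c* = 1.259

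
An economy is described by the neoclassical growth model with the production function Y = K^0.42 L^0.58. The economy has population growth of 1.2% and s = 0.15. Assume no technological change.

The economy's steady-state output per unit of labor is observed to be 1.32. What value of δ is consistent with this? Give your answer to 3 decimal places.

At the steady state, Δk = 0, so s·k^α = (n + δ)·k.
Since y* = [s/(n + δ)]^(α/(1−α)), we have s/(n + δ) = (y*)^((1−α)/α) = 1.32^1.381 = 1.4673.
Therefore n + δ = s / 1.4673 = 0.15 / 1.4673 = 0.1022, so δ = 0.1022 − 0.012 = 0.0902.

δ ≈ 0.090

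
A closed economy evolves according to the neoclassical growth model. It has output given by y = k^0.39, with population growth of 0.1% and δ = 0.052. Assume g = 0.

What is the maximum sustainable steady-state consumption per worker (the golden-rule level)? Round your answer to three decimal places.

At the golden rule, f'(k) = n + δ, so α·k^(α−1) = n + δ and k_gold = (α/(n + δ))^(1/(1−α)).
k_gold = (0.39/0.053)^(1/0.61) = 7.3585^1.6393 ≈ 26.3589
c_gold = f(k_gold) − (n + δ)·k_gold = 3.5823 − 0.053×26.3589 ≈ 2.1853

c_gold ≈ 2.185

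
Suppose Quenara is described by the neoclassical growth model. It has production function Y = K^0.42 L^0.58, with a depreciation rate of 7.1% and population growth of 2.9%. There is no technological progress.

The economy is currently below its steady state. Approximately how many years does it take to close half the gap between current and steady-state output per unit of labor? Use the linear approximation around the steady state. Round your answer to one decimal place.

Near the steady state the convergence rate is λ = (1 − α)(n + δ).
λ = (1 − 0.42) × 0.100 = 0.58 × 0.100 = 0.0580
Half-life = ln 2 / λ = 0.6931 / 0.0580 ≈ 11.95 years

half-life ≈ 12.0 years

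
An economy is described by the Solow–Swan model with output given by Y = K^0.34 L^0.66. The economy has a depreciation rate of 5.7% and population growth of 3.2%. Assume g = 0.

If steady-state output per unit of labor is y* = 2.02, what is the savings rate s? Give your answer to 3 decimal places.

s ≈ 0.348

At the steady state, Δk = 0, so s·k^α = (n + δ)·k.
Since y* = [s/(n + δ)]^(α/(1−α)), we have s/(n + δ) = (y*)^((1−α)/α) = 2.02^1.9412 = 3.9151.
Therefore s = 3.9151 × (n + δ) = 3.9151 × 0.089 = 0.3484.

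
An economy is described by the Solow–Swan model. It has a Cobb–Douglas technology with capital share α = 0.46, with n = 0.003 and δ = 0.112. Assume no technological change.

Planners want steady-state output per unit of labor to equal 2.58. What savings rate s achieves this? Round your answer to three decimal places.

Steady state requires s·f(k) = (n + δ)·k, i.e. s·k^α = (n + δ)·k.
Since y* = [s/(n + δ)]^(α/(1−α)), we have s/(n + δ) = (y*)^((1−α)/α) = 2.58^1.1739 = 3.0423.
Therefore s = 3.0423 × (n + δ) = 3.0423 × 0.115 = 0.3499.

s ≈ 0.350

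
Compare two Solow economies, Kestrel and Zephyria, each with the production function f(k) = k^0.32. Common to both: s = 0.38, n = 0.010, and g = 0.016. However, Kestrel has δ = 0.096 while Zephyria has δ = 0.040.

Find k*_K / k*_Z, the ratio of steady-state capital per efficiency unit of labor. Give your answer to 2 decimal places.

ratio ≈ 0.41

Steady-state k* = [s/(n + g + δ)]^(1/(1−α)), so the ratio is [ (s_K/(n + g + δ)_K) / (s_Z/(n + g + δ)_Z) ]^1.4706.
s_K/(n + g + δ)_K = 0.38/0.122 = 3.1148; s_Z/(n + g + δ)_Z = 0.38/0.066 = 5.7576.
Ratio = (3.1148/5.7576)^1.4706 = 0.5410^1.4706 ≈ 0.4052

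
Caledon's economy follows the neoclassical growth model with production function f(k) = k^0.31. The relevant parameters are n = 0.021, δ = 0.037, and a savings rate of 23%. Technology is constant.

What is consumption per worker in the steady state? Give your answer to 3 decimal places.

c* = 1.430

Steady state requires s·f(k) = (n + δ)·k, i.e. s·k^α = (n + δ)·k.
Rearranging, k^(1−α) = s / (n + δ).
k^0.69 = 0.23 / (0.021 + 0.037) = 0.23 / 0.058 = 3.9655
k* = 3.9655^(1/0.69) ≈ 7.3637
y* = (k*)^α = 7.3637^0.31 ≈ 1.8569
c* = (1 − s)·y* = (1 − 0.23) × 1.8569 ≈ 1.4298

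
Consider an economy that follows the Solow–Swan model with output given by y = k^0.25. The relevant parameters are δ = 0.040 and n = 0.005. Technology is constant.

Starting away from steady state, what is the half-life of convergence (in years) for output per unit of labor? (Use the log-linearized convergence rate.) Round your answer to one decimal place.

about 20.5 years

Near the steady state the convergence rate is λ = (1 − α)(n + δ).
λ = (1 − 0.25) × 0.045 = 0.75 × 0.045 = 0.03375
Half-life = ln 2 / λ = 0.6931 / 0.03375 ≈ 20.54 years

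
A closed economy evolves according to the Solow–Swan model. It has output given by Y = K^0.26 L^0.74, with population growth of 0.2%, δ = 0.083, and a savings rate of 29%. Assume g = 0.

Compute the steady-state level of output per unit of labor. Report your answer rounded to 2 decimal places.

At the steady state, Δk = 0, so s·k^α = (n + δ)·k.
Rearranging, k^(1−α) = s / (n + δ).
k^0.74 = 0.29 / (0.002 + 0.083) = 0.29 / 0.085 = 3.4118
k* = 3.4118^(1/0.74) ≈ 5.2511
y* = (k*)^α = 5.2511^0.26 ≈ 1.5391

y* = 1.54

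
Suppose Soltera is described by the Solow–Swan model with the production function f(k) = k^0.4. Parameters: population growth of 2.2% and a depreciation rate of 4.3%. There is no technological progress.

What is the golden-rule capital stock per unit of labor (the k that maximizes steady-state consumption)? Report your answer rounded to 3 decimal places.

The golden rule sets f'(k) = n + δ, i.e. α·k^(α−1) = n + δ.
So k^(1−α) = α / (n + δ) = 0.4 / 0.065 = 6.1538.
k_gold = 6.1538^(1/0.6) ≈ 20.6652

k_gold ≈ 20.665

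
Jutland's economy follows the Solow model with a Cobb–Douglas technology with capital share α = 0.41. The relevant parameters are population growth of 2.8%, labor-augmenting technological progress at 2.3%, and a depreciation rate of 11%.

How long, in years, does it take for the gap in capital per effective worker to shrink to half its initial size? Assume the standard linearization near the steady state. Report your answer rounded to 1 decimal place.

Near the steady state the convergence rate is λ = (1 − α)(n + g + δ).
λ = (1 − 0.41) × 0.161 = 0.59 × 0.161 = 0.09499
Half-life = ln 2 / λ = 0.6931 / 0.09499 ≈ 7.30 years

t_½ ≈ 7.3 years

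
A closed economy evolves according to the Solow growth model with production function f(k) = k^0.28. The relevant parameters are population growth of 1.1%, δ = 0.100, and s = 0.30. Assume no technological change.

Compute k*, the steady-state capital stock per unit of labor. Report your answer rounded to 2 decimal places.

At the steady state, Δk = 0, so s·k^α = (n + δ)·k.
Rearranging, k^(1−α) = s / (n + δ).
k^0.72 = 0.30 / (0.011 + 0.100) = 0.30 / 0.111 = 2.7027
k* = 2.7027^(1/0.72) ≈ 3.9785

k* ≈ 3.98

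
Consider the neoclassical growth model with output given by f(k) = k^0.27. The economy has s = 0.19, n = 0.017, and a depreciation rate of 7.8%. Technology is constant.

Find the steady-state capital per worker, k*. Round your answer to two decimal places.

k* ≈ 2.58

At the steady state, Δk = 0, so s·k^α = (n + δ)·k.
Dividing both sides by k: k^(1−α) = s / (n + δ).
k^0.73 = 0.19 / (0.017 + 0.078) = 0.19 / 0.095 = 2.0000
k* = 2.0000^(1/0.73) ≈ 2.5845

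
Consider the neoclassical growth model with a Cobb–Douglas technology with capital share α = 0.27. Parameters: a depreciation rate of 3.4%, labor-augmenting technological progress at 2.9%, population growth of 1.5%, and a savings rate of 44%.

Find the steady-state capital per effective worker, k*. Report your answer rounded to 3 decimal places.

k* ≈ 10.697

Steady state requires s·f(k) = (n + g + δ)·k, i.e. s·k^α = (n + g + δ)·k.
Rearranging, k^(1−α) = s / (n + g + δ).
k^0.73 = 0.44 / (0.015 + 0.029 + 0.034) = 0.44 / 0.078 = 5.6410
k* = 5.6410^(1/0.73) ≈ 10.6968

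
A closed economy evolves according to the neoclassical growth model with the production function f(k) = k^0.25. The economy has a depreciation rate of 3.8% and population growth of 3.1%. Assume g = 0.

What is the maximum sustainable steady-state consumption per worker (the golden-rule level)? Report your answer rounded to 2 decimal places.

c_gold ≈ 1.15

At the golden rule, f'(k) = n + δ, so α·k^(α−1) = n + δ and k_gold = (α/(n + δ))^(1/(1−α)).
k_gold = (0.25/0.069)^(1/0.75) = 3.6232^1.3333 ≈ 5.5646
c_gold = f(k_gold) − (n + δ)·k_gold = 1.5359 − 0.069×5.5646 ≈ 1.1519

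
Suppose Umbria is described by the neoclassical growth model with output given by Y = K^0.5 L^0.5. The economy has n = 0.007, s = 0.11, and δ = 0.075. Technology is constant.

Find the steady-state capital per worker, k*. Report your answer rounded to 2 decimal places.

k* ≈ 1.80

Steady state requires s·f(k) = (n + δ)·k, i.e. s·k^α = (n + δ)·k.
Dividing both sides by k: k^(1−α) = s / (n + δ).
k^0.5 = 0.11 / (0.007 + 0.075) = 0.11 / 0.082 = 1.3415
k* = 1.3415^(1/0.5) ≈ 1.7996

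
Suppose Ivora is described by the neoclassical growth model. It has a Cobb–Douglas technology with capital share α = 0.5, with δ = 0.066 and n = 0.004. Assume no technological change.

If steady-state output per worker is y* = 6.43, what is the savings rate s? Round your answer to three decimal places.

In steady state, investment equals break-even investment: s·k^α = (n + δ)·k.
Since y* = [s/(n + δ)]^(α/(1−α)), we have s/(n + δ) = (y*)^((1−α)/α) = 6.43^1 = 6.4300.
Therefore s = 6.4300 × (n + δ) = 6.4300 × 0.070 = 0.4501.

s ≈ 0.450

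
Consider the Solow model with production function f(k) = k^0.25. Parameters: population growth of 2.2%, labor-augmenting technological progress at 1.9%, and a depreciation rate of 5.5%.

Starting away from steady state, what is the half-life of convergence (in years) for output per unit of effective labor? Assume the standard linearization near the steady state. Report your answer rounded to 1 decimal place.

half-life ≈ 9.6 years

Near the steady state the convergence rate is λ = (1 − α)(n + g + δ).
λ = (1 − 0.25) × 0.096 = 0.75 × 0.096 = 0.0720
Half-life = ln 2 / λ = 0.6931 / 0.0720 ≈ 9.63 years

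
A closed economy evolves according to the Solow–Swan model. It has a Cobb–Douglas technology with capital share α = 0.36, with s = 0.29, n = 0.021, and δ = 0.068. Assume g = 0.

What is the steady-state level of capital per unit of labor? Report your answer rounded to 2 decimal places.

k* = 6.33

At the steady state, Δk = 0, so s·k^α = (n + δ)·k.
Rearranging, k^(1−α) = s / (n + δ).
k^0.64 = 0.29 / (0.021 + 0.068) = 0.29 / 0.089 = 3.2584
k* = 3.2584^(1/0.64) ≈ 6.3324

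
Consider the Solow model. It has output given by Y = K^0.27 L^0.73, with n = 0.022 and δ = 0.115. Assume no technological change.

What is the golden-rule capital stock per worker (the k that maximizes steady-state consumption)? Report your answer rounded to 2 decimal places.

The golden rule sets f'(k) = n + δ, i.e. α·k^(α−1) = n + δ.
So k^(1−α) = α / (n + δ) = 0.27 / 0.137 = 1.9708.
k_gold = 1.9708^(1/0.73) ≈ 2.5329

k_gold ≈ 2.53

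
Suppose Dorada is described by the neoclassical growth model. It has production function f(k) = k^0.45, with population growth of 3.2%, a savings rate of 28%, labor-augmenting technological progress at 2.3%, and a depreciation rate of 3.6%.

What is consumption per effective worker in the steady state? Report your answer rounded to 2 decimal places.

c* ≈ 1.81

In steady state, investment equals break-even investment: s·k^α = (n + g + δ)·k.
Rearranging, k^(1−α) = s / (n + g + δ).
k^0.55 = 0.28 / (0.032 + 0.023 + 0.036) = 0.28 / 0.091 = 3.0769
k* = 3.0769^(1/0.55) ≈ 7.7175
y* = (k*)^α = 7.7175^0.45 ≈ 2.5082
c* = (1 − s)·y* = (1 − 0.28) × 2.5082 ≈ 1.8059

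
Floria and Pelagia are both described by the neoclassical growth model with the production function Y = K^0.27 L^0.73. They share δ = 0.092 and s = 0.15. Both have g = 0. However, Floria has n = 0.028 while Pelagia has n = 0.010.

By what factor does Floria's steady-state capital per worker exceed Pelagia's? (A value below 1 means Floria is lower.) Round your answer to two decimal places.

ratio ≈ 0.80

Steady-state k* = [s/(n + δ)]^(1/(1−α)), so the ratio is [ (s_F/(n + δ)_F) / (s_P/(n + δ)_P) ]^1.3699.
s_F/(n + δ)_F = 0.15/0.120 = 1.2500; s_P/(n + δ)_P = 0.15/0.102 = 1.4706.
Ratio = (1.2500/1.4706)^1.3699 = 0.8500^1.3699 ≈ 0.8004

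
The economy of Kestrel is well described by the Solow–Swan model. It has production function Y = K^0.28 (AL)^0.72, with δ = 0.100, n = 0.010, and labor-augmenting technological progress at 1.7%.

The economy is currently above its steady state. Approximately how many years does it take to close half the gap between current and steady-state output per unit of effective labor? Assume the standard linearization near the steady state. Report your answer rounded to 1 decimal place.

t_½ ≈ 7.6 years

Near the steady state the convergence rate is λ = (1 − α)(n + g + δ).
λ = (1 − 0.28) × 0.127 = 0.72 × 0.127 = 0.09144
Half-life = ln 2 / λ = 0.6931 / 0.09144 ≈ 7.58 years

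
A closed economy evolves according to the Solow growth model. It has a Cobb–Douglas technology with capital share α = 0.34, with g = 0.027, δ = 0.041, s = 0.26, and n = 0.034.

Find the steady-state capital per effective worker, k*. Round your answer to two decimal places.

Steady state requires s·f(k) = (n + g + δ)·k, i.e. s·k^α = (n + g + δ)·k.
Rearranging, k^(1−α) = s / (n + g + δ).
k^0.66 = 0.26 / (0.034 + 0.027 + 0.041) = 0.26 / 0.102 = 2.5490
k* = 2.5490^(1/0.66) ≈ 4.1277

k* = 4.13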